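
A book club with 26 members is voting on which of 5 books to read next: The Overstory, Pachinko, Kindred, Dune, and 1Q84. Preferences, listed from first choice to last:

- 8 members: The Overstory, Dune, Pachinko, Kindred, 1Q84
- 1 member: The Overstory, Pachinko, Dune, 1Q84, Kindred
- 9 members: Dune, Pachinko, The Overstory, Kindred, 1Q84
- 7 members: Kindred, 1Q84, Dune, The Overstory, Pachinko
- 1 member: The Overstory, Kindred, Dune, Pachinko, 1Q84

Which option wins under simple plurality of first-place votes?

First-place votes: The Overstory 10, Pachinko 0, Kindred 7, Dune 9, 1Q84 0.
The Overstory has the most first-place votes.

The Overstory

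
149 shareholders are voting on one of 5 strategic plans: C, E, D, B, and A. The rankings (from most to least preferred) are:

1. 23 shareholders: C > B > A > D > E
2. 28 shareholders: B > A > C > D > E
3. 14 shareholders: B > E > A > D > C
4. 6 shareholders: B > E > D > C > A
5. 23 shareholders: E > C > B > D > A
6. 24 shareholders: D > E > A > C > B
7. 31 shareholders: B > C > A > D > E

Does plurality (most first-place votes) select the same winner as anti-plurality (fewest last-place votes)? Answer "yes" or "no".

no

Plurality — first-place votes: C 23, E 23, D 24, B 79, A 0. Winner: B.
Anti-plurality — last-place votes: C 14, E 82, D 0, B 24, A 29. Winner: D.
The two methods disagree.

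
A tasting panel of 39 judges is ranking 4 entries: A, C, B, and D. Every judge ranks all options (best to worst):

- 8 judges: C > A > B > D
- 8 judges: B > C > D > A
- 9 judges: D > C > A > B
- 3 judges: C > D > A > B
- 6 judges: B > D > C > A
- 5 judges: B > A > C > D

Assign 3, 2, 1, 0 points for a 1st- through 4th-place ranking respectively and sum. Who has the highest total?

C

A: 8·2 + 8·0 + 9·1 + 3·1 + 6·0 + 5·2 = 38
C: 8·3 + 8·2 + 9·2 + 3·3 + 6·1 + 5·1 = 78
B: 8·1 + 8·3 + 9·0 + 3·0 + 6·3 + 5·3 = 65
D: 8·0 + 8·1 + 9·3 + 3·2 + 6·2 + 5·0 = 53
C has the highest Borda score (78).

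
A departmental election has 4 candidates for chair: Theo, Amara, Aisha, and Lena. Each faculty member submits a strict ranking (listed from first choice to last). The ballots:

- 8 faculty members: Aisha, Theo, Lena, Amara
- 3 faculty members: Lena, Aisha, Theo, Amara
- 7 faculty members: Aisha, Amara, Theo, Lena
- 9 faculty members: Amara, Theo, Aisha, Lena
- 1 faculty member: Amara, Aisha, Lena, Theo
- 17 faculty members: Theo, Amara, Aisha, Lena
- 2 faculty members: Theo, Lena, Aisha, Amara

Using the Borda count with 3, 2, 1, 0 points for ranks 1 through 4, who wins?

Theo: 8·2 + 3·1 + 7·1 + 9·2 + 1·0 + 17·3 + 2·3 = 101
Amara: 8·0 + 3·0 + 7·2 + 9·3 + 1·3 + 17·2 + 2·0 = 78
Aisha: 8·3 + 3·2 + 7·3 + 9·1 + 1·2 + 17·1 + 2·1 = 81
Lena: 8·1 + 3·3 + 7·0 + 9·0 + 1·1 + 17·0 + 2·2 = 22
Theo has the highest Borda score (101).

Theo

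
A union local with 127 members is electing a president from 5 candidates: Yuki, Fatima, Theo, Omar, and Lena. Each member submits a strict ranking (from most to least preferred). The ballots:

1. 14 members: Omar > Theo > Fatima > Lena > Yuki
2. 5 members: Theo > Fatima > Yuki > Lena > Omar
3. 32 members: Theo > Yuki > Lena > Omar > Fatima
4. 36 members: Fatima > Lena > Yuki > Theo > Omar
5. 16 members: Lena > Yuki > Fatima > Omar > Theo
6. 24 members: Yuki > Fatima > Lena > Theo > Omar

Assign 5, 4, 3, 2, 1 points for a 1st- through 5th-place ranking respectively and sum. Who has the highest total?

Yuki: 14·1 + 5·3 + 32·4 + 36·3 + 16·4 + 24·5 = 449
Fatima: 14·3 + 5·4 + 32·1 + 36·5 + 16·3 + 24·4 = 418
Theo: 14·4 + 5·5 + 32·5 + 36·2 + 16·1 + 24·2 = 377
Omar: 14·5 + 5·1 + 32·2 + 36·1 + 16·2 + 24·1 = 231
Lena: 14·2 + 5·2 + 32·3 + 36·4 + 16·5 + 24·3 = 430
Yuki has the highest Borda score (449).

Yuki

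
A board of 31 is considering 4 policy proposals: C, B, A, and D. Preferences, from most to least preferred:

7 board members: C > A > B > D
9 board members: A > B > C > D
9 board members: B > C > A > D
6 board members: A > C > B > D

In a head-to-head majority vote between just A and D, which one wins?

A

Voters preferring A to D: 31; preferring D to A: 0.
A wins the head-to-head.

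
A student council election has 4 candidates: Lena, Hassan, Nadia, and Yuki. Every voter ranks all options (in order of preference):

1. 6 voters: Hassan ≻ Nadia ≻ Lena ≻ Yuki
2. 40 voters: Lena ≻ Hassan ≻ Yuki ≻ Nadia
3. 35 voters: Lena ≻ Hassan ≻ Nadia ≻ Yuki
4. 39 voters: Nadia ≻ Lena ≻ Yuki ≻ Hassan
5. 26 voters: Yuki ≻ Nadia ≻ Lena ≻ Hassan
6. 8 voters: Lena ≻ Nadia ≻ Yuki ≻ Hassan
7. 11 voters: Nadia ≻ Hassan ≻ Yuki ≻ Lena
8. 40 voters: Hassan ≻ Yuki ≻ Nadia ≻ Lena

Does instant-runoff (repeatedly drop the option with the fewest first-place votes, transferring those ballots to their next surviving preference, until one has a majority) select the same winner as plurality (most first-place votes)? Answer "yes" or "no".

Instant-runoff — R1 Lena 83, Hassan 46, Nadia 50, Yuki 26 (Yuki out); R2 Lena 83, Hassan 46, Nadia 76 (Hassan out); R3 Lena 83, Nadia 122 (Nadia winner). Winner: Nadia.
Plurality — first-place votes: Lena 83, Hassan 46, Nadia 50, Yuki 26. Winner: Lena.
The two methods disagree.

no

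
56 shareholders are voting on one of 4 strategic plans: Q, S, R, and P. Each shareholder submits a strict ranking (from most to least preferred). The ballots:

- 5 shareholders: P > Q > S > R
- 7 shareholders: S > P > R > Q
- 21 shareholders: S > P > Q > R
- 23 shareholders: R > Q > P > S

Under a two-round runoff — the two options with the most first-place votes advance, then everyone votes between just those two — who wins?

Round 1 first-place votes: Q 0, S 28, R 23, P 5.
S and R advance.
Runoff: S is preferred to R by 33 voters; R by 23.
S wins the runoff.

S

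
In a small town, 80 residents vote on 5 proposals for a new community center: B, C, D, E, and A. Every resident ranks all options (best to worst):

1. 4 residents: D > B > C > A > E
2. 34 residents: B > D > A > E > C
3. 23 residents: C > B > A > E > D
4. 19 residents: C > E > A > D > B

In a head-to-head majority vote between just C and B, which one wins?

C

Voters preferring C to B: 42; preferring B to C: 38.
C wins the head-to-head.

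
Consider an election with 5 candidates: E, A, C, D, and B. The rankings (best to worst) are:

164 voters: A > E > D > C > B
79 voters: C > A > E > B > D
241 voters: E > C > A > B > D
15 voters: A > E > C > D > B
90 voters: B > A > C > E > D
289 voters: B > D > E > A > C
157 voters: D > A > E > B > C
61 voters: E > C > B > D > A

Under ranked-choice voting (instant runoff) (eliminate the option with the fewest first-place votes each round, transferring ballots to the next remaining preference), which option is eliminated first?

Round 1: E 302, A 179, C 79, D 157, B 379. Eliminate C.

C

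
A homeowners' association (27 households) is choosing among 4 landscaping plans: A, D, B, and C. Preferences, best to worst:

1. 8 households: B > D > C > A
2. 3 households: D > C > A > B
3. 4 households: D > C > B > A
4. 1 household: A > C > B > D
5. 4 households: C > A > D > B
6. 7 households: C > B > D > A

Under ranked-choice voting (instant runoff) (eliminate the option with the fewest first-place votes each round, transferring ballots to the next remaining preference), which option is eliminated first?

Round 1: A 1, D 7, B 8, C 11. Eliminate A.

A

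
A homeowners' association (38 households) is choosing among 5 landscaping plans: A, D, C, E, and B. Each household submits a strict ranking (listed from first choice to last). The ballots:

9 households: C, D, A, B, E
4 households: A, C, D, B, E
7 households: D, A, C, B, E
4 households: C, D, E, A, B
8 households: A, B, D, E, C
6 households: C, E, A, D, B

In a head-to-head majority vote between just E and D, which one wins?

D

Voters preferring E to D: 6; preferring D to E: 32.
D wins the head-to-head.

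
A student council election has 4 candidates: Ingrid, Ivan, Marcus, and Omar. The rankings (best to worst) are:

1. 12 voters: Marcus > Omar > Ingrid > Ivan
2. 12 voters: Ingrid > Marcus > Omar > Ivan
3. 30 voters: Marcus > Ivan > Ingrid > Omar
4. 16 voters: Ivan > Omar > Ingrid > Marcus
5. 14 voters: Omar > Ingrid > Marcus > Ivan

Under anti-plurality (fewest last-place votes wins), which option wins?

Last-place votes: Ingrid 0, Ivan 38, Marcus 16, Omar 30.
Ingrid is ranked last by the fewest voters, so Ingrid wins.

Ingrid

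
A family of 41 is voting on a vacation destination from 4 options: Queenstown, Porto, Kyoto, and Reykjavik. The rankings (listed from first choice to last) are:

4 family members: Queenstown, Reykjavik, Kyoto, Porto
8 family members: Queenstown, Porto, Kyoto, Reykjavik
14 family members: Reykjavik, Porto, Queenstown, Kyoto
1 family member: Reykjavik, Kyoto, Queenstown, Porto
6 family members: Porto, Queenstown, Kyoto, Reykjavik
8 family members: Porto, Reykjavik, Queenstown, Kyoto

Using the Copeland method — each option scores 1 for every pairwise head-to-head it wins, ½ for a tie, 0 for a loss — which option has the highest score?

Queenstown: beats Kyoto; loses to Porto and Reykjavik → score 1.
Porto: beats Queenstown, Kyoto, and Reykjavik → score 3.
Kyoto: loses to Queenstown, Porto, and Reykjavik → score 0.
Reykjavik: beats Queenstown and Kyoto; loses to Porto → score 2.
Porto has the best pairwise record.

Porto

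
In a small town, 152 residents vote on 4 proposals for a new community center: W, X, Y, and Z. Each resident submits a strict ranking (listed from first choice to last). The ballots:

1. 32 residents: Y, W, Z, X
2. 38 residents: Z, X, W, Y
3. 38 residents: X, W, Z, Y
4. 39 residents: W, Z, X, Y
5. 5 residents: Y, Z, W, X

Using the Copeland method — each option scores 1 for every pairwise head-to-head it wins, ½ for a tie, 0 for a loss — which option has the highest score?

W

W: beats Y and Z; ties X → score 2.5.
X: beats Y; ties W; loses to Z → score 1.5.
Y: loses to W, X, and Z → score 0.
Z: beats X and Y; loses to W → score 2.
W has the best pairwise record.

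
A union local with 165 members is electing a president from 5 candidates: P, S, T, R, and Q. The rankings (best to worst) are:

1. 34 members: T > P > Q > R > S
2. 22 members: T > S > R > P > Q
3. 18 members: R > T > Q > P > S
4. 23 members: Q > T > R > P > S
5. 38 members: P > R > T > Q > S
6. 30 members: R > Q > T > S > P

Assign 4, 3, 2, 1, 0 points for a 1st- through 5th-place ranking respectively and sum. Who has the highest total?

T

P: 34·3 + 22·1 + 18·1 + 23·1 + 38·4 + 30·0 = 317
S: 34·0 + 22·3 + 18·0 + 23·0 + 38·0 + 30·1 = 96
T: 34·4 + 22·4 + 18·3 + 23·3 + 38·2 + 30·2 = 483
R: 34·1 + 22·2 + 18·4 + 23·2 + 38·3 + 30·4 = 430
Q: 34·2 + 22·0 + 18·2 + 23·4 + 38·1 + 30·3 = 324
T has the highest Borda score (483).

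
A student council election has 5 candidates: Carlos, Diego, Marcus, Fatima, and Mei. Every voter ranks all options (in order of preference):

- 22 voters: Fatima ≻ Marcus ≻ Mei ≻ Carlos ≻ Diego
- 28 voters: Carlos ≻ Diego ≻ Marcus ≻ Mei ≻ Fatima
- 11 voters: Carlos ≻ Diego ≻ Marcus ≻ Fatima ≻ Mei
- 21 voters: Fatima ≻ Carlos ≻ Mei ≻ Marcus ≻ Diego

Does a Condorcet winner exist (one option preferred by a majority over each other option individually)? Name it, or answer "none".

Fatima

Fatima vs Carlos: 43–39 for Fatima.
Fatima vs Diego: 43–39 for Fatima.
Fatima vs Marcus: 43–39 for Fatima.
Fatima vs Mei: 54–28 for Fatima.
Fatima beats every other option head-to-head.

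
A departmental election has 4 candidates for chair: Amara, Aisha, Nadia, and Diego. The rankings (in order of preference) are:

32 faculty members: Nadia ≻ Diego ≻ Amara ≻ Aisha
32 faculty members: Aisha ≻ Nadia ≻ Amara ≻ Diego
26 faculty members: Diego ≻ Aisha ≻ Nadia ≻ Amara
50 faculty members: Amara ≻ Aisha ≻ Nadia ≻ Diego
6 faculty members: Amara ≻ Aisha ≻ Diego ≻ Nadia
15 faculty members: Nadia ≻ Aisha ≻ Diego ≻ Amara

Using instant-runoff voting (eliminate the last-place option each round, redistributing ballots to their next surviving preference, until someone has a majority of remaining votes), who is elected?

Round 1: Amara 56, Aisha 32, Nadia 47, Diego 26. Eliminate Diego.
Round 2: Amara 56, Aisha 58, Nadia 47. Eliminate Nadia.
Round 3: Amara 88, Aisha 73. Amara has a majority.

Amara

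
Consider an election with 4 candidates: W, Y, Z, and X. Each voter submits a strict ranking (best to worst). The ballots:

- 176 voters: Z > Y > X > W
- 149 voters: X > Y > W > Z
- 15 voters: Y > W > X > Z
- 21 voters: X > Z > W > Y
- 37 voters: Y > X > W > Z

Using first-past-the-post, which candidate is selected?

First-place votes: W 0, Y 52, Z 176, X 170.
Z has the most first-place votes.

Z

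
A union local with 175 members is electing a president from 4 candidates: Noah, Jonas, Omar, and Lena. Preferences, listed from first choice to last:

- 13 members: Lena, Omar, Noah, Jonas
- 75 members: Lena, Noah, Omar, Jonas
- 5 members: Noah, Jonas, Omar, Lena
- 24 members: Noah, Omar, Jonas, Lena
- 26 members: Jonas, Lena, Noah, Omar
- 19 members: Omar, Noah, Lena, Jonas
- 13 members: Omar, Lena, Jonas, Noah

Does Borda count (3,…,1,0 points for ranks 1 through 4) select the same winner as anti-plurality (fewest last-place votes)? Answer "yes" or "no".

Borda — scores: Noah 314, Jonas 125, Omar 250, Lena 361. Winner: Lena.
Anti-plurality — last-place votes: Noah 13, Jonas 107, Omar 26, Lena 29. Winner: Noah.
The two methods disagree.

no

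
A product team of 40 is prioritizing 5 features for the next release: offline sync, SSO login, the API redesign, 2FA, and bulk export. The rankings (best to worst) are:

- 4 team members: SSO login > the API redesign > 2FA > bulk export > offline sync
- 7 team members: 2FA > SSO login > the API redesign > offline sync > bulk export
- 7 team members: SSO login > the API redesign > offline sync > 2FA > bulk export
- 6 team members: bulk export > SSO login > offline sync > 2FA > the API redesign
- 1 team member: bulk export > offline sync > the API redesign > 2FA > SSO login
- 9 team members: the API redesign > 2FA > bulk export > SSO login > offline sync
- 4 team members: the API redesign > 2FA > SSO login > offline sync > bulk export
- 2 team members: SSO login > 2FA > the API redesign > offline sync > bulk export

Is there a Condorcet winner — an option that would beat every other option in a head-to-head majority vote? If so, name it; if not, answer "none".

Checking pairwise contests:
SSO login beats offline sync 39–1.
2FA beats SSO login 21–19.
SSO login beats the API redesign 26–14.
the API redesign beats 2FA 25–15.
SSO login beats bulk export 24–16.
Every option loses at least one head-to-head, so there is no Condorcet winner.

none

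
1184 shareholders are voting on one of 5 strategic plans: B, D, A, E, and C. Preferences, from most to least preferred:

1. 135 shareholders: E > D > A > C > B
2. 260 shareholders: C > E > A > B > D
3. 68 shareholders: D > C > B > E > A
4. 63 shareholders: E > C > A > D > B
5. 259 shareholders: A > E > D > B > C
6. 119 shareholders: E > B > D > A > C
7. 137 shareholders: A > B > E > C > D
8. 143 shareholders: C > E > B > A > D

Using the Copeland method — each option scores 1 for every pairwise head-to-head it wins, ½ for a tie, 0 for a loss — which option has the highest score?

B: beats D; loses to A, E, and C → score 1.
D: loses to B, A, E, and C → score 0.
A: beats B, D, and C; loses to E → score 3.
E: beats B, D, A, and C → score 4.
C: beats B and D; loses to A and E → score 2.
E has the best pairwise record.

E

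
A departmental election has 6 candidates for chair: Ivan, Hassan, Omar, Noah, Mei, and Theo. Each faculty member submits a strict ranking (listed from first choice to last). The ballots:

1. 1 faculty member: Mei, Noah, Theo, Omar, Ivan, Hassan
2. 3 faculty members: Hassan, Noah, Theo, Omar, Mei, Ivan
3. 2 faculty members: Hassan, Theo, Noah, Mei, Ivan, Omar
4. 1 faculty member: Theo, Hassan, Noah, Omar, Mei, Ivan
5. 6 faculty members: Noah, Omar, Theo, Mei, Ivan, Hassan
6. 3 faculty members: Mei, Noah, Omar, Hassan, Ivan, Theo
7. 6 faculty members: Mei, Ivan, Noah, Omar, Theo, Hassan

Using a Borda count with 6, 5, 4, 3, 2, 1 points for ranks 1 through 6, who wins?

Noah

Ivan: 1·2 + 3·1 + 2·2 + 1·1 + 6·2 + 3·2 + 6·5 = 58
Hassan: 1·1 + 3·6 + 2·6 + 1·5 + 6·1 + 3·3 + 6·1 = 57
Omar: 1·3 + 3·3 + 2·1 + 1·3 + 6·5 + 3·4 + 6·3 = 77
Noah: 1·5 + 3·5 + 2·4 + 1·4 + 6·6 + 3·5 + 6·4 = 107
Mei: 1·6 + 3·2 + 2·3 + 1·2 + 6·3 + 3·6 + 6·6 = 92
Theo: 1·4 + 3·4 + 2·5 + 1·6 + 6·4 + 3·1 + 6·2 = 71
Noah has the highest Borda score (107).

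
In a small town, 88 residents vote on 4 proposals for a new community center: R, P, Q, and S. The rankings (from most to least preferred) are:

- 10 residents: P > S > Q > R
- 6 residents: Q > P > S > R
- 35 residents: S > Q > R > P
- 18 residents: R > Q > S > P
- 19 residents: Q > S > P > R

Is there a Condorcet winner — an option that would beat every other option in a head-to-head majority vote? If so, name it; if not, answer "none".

S

S vs R: 70–18 for S.
S vs P: 72–16 for S.
S vs Q: 45–43 for S.
S beats every other option head-to-head.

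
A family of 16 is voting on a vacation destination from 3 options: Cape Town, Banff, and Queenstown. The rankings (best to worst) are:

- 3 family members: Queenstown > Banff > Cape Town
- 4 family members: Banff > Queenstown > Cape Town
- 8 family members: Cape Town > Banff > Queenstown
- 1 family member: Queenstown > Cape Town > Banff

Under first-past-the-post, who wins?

Cape Town

First-place votes: Cape Town 8, Banff 4, Queenstown 4.
Cape Town has the most first-place votes.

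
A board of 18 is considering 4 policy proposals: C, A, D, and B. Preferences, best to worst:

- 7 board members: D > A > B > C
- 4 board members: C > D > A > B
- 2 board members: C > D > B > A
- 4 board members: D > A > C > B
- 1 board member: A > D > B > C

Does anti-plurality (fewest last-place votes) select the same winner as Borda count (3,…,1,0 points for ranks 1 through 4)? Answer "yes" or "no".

Anti-plurality — last-place votes: C 8, A 2, D 0, B 8. Winner: D.
Borda — scores: C 22, A 29, D 47, B 10. Winner: D.
The two methods agree.

yes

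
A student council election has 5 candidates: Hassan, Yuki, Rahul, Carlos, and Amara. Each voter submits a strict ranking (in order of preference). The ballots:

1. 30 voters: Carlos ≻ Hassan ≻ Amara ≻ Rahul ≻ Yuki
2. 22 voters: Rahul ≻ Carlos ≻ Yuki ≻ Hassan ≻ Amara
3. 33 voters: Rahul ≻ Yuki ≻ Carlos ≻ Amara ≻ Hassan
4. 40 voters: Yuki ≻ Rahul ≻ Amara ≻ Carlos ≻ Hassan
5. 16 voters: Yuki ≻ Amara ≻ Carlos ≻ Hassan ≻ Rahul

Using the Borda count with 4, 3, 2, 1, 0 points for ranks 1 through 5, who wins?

Hassan: 30·3 + 22·1 + 33·0 + 40·0 + 16·1 = 128
Yuki: 30·0 + 22·2 + 33·3 + 40·4 + 16·4 = 367
Rahul: 30·1 + 22·4 + 33·4 + 40·3 + 16·0 = 370
Carlos: 30·4 + 22·3 + 33·2 + 40·1 + 16·2 = 324
Amara: 30·2 + 22·0 + 33·1 + 40·2 + 16·3 = 221
Rahul has the highest Borda score (370).

Rahul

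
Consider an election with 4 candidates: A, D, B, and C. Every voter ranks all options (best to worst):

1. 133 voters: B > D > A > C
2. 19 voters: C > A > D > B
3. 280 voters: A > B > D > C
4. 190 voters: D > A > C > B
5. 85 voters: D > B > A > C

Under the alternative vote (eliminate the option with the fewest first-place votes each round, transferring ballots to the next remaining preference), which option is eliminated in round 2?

Round 1: A 280, D 275, B 133, C 19. Eliminate C.
Round 2: A 299, D 275, B 133. Eliminate B.

B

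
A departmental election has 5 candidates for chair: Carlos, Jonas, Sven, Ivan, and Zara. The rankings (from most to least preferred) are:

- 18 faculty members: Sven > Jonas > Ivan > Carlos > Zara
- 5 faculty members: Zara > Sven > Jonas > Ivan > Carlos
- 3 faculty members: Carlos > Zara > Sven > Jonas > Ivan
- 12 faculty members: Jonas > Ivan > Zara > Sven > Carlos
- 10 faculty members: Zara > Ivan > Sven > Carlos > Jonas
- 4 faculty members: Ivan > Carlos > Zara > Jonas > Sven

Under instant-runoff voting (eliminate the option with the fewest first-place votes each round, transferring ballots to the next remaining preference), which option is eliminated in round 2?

Ivan

Round 1: Carlos 3, Jonas 12, Sven 18, Ivan 4, Zara 15. Eliminate Carlos.
Round 2: Jonas 12, Sven 18, Ivan 4, Zara 18. Eliminate Ivan.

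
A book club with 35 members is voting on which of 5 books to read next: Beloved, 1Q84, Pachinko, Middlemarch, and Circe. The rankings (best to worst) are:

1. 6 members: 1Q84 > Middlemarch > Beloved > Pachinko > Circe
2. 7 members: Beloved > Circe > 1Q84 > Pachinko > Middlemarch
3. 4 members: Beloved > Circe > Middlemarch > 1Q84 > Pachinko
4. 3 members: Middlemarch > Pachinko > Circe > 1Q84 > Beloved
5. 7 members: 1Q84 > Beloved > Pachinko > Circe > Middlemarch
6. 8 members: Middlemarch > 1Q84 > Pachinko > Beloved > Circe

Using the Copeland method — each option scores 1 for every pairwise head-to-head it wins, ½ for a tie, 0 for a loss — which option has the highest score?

1Q84

Beloved: beats Pachinko, Middlemarch, and Circe; loses to 1Q84 → score 3.
1Q84: beats Beloved, Pachinko, Middlemarch, and Circe → score 4.
Pachinko: beats Circe; loses to Beloved, 1Q84, and Middlemarch → score 1.
Middlemarch: beats Pachinko; loses to Beloved, 1Q84, and Circe → score 1.
Circe: beats Middlemarch; loses to Beloved, 1Q84, and Pachinko → score 1.
1Q84 has the best pairwise record.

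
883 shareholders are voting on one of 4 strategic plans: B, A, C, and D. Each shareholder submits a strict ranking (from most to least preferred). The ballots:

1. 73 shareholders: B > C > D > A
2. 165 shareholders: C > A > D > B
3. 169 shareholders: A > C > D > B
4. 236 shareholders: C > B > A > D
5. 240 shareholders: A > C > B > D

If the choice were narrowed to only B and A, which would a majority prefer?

A

Voters preferring B to A: 309; preferring A to B: 574.
A wins the head-to-head.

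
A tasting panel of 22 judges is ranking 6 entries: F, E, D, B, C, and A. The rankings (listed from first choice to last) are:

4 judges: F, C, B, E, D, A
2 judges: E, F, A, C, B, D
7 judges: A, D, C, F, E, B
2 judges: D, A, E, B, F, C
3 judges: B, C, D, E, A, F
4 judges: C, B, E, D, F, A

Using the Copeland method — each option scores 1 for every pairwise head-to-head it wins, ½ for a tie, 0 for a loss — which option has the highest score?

C

F: beats B; ties E; loses to D, C, and A → score 1.5.
E: beats A; ties F and B; loses to D and C → score 2.
D: beats F, E, and A; loses to B and C → score 3.
B: beats D; ties E and A; loses to F and C → score 2.
C: beats F, E, D, and B; ties A → score 4.5.
A: beats F; ties B and C; loses to E and D → score 2.
C has the best pairwise record.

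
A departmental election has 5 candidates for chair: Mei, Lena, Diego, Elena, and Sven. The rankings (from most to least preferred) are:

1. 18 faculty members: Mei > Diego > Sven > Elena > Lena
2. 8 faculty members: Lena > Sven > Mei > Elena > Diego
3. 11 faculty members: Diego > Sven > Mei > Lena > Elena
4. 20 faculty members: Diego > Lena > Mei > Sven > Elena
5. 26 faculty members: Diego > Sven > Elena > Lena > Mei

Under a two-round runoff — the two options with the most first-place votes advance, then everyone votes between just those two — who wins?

Diego

Round 1 first-place votes: Mei 18, Lena 8, Diego 57, Elena 0, Sven 0.
Diego and Mei advance.
Runoff: Diego is preferred to Mei by 57 voters; Mei by 26.
Diego wins the runoff.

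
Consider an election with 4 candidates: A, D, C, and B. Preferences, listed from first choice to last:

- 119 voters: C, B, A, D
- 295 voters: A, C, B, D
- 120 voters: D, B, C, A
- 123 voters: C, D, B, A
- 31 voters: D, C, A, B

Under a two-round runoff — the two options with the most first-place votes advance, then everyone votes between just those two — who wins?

Round 1 first-place votes: A 295, D 151, C 242, B 0.
A and C advance.
Runoff: A is preferred to C by 295 voters; C by 393.
C wins the runoff.

C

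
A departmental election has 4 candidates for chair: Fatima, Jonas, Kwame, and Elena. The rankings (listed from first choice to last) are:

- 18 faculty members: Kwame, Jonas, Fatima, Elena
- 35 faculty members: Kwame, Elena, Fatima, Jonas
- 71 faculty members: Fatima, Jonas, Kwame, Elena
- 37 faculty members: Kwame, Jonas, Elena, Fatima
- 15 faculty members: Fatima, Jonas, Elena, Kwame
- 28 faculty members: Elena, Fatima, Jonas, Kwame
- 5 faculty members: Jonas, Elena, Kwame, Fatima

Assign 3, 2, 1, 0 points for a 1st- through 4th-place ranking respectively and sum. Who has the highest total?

Fatima

Fatima: 18·1 + 35·1 + 71·3 + 37·0 + 15·3 + 28·2 + 5·0 = 367
Jonas: 18·2 + 35·0 + 71·2 + 37·2 + 15·2 + 28·1 + 5·3 = 325
Kwame: 18·3 + 35·3 + 71·1 + 37·3 + 15·0 + 28·0 + 5·1 = 346
Elena: 18·0 + 35·2 + 71·0 + 37·1 + 15·1 + 28·3 + 5·2 = 216
Fatima has the highest Borda score (367).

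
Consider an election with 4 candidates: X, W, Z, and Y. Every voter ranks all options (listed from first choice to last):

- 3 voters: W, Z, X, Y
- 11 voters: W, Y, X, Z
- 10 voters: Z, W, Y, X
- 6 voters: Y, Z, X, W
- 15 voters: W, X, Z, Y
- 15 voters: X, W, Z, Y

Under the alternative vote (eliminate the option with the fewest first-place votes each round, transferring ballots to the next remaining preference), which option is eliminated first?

Y

Round 1: X 15, W 29, Z 10, Y 6. Eliminate Y.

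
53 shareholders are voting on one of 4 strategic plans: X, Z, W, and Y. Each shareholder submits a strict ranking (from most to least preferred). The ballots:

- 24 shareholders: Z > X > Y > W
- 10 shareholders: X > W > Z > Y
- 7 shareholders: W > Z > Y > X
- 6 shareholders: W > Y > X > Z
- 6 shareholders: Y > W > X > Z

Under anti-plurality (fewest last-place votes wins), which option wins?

X

Last-place votes: X 7, Z 12, W 24, Y 10.
X is ranked last by the fewest voters, so X wins.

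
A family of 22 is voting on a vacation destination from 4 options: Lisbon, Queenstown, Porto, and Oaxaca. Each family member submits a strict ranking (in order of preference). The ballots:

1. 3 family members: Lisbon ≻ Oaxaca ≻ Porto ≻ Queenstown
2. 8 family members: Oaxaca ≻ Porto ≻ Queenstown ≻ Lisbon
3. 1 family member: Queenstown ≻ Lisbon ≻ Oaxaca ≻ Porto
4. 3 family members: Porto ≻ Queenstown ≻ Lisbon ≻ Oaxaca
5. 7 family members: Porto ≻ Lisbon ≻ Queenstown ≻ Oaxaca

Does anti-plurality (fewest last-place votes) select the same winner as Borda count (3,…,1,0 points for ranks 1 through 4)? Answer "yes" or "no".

Anti-plurality — last-place votes: Lisbon 8, Queenstown 3, Porto 1, Oaxaca 10. Winner: Porto.
Borda — scores: Lisbon 28, Queenstown 24, Porto 49, Oaxaca 31. Winner: Porto.
The two methods agree.

yes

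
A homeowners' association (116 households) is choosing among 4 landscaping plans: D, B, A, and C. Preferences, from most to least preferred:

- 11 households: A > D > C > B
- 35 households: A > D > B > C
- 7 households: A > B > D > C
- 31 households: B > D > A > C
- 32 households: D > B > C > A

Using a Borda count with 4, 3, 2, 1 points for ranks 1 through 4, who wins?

D

D: 11·3 + 35·3 + 7·2 + 31·3 + 32·4 = 373
B: 11·1 + 35·2 + 7·3 + 31·4 + 32·3 = 322
A: 11·4 + 35·4 + 7·4 + 31·2 + 32·1 = 306
C: 11·2 + 35·1 + 7·1 + 31·1 + 32·2 = 159
D has the highest Borda score (373).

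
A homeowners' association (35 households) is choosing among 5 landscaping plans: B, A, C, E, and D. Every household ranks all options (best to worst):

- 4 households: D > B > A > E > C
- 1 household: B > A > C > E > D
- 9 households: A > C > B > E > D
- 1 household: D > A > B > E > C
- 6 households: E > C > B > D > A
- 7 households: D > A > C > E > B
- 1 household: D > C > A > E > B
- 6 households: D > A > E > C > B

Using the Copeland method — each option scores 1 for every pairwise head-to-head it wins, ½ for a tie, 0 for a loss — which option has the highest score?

B: loses to A, C, E, and D → score 0.
A: beats B, C, and E; loses to D → score 3.
C: beats B and E; loses to A and D → score 2.
E: beats B; loses to A, C, and D → score 1.
D: beats B, A, C, and E → score 4.
D has the best pairwise record.

D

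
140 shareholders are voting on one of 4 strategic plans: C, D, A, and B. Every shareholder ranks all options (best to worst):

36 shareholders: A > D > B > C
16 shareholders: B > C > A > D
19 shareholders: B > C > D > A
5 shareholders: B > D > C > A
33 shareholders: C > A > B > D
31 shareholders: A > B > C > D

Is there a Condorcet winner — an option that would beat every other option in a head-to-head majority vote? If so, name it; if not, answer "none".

none

Checking pairwise contests:
B beats C 107–33.
C beats D 99–41.
C beats A 73–67.
A beats B 100–40.
Every option loses at least one head-to-head, so there is no Condorcet winner.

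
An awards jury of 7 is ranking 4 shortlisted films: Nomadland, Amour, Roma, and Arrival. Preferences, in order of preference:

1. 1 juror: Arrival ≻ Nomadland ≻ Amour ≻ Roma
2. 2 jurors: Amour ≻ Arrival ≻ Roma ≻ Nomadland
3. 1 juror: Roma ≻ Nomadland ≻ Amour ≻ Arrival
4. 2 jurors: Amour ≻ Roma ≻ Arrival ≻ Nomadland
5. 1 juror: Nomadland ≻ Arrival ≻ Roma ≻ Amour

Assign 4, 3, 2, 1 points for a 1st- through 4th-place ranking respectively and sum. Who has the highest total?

Nomadland: 1·3 + 2·1 + 1·3 + 2·1 + 1·4 = 14
Amour: 1·2 + 2·4 + 1·2 + 2·4 + 1·1 = 21
Roma: 1·1 + 2·2 + 1·4 + 2·3 + 1·2 = 17
Arrival: 1·4 + 2·3 + 1·1 + 2·2 + 1·3 = 18
Amour has the highest Borda score (21).

Amour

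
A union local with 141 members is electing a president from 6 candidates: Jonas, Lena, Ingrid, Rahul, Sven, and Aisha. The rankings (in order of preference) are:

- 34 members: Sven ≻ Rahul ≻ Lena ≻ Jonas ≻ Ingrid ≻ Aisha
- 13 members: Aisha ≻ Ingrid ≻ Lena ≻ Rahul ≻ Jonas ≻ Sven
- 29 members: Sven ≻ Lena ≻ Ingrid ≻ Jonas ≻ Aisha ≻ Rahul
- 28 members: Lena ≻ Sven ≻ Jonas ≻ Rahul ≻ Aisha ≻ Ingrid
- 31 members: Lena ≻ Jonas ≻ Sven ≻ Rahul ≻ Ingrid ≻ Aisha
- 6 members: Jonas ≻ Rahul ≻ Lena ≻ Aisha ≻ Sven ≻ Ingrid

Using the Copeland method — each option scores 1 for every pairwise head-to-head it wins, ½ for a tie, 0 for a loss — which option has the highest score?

Jonas: beats Ingrid, Rahul, and Aisha; loses to Lena and Sven → score 3.
Lena: beats Jonas, Ingrid, Rahul, Sven, and Aisha → score 5.
Ingrid: beats Aisha; loses to Jonas, Lena, Rahul, and Sven → score 1.
Rahul: beats Ingrid and Aisha; loses to Jonas, Lena, and Sven → score 2.
Sven: beats Jonas, Ingrid, Rahul, and Aisha; loses to Lena → score 4.
Aisha: loses to Jonas, Lena, Ingrid, Rahul, and Sven → score 0.
Lena has the best pairwise record.

Lena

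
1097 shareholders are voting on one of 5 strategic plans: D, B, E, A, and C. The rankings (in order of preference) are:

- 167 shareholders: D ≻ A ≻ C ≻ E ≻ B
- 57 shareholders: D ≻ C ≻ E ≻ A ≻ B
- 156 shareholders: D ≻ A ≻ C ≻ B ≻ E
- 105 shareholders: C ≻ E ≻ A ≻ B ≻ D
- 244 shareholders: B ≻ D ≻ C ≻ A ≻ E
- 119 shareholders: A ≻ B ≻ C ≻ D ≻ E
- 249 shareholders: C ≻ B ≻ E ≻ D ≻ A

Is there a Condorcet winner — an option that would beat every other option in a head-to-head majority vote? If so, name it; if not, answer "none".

Checking pairwise contests:
B beats D 717–380.
A beats B 604–493.
D beats E 743–354.
D beats A 873–224.
D beats C 624–473.
Every option loses at least one head-to-head, so there is no Condorcet winner.

none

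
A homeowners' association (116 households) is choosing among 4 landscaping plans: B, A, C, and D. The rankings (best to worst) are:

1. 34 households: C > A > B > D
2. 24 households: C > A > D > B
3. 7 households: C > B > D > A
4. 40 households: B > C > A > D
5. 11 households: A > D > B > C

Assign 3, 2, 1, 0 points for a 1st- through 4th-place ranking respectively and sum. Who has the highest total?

B: 34·1 + 24·0 + 7·2 + 40·3 + 11·1 = 179
A: 34·2 + 24·2 + 7·0 + 40·1 + 11·3 = 189
C: 34·3 + 24·3 + 7·3 + 40·2 + 11·0 = 275
D: 34·0 + 24·1 + 7·1 + 40·0 + 11·2 = 53
C has the highest Borda score (275).

C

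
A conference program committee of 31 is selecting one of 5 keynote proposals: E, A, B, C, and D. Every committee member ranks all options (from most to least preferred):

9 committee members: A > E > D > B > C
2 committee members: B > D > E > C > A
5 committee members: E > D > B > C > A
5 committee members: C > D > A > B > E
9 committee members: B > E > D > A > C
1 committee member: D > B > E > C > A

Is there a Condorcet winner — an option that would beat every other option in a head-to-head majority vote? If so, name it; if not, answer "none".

none

Checking pairwise contests:
B beats E 17–14.
E beats A 17–14.
D beats B 20–11.
E beats C 26–5.
E beats D 23–8.
Every option loses at least one head-to-head, so there is no Condorcet winner.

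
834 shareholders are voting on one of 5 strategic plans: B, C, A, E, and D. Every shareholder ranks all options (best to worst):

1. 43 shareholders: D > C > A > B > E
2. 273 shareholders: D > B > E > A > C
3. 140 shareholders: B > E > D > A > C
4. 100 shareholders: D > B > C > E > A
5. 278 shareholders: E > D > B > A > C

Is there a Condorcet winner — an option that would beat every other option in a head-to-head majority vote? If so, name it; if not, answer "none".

Checking pairwise contests:
D beats B 694–140.
B beats C 791–43.
B beats A 791–43.
B beats E 556–278.
E beats D 418–416.
Every option loses at least one head-to-head, so there is no Condorcet winner.

none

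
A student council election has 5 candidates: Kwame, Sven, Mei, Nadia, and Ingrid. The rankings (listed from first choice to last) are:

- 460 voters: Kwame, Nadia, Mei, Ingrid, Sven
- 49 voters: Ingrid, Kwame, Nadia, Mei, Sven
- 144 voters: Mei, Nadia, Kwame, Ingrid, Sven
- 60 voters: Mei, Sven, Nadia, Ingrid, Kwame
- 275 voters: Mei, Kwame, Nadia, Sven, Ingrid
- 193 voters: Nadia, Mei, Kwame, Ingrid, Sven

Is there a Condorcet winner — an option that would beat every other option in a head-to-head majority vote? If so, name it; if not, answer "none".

Checking pairwise contests:
Mei beats Kwame 672–509.
Kwame beats Sven 1121–60.
Nadia beats Mei 702–479.
Kwame beats Nadia 784–397.
Kwame beats Ingrid 1072–109.
Every option loses at least one head-to-head, so there is no Condorcet winner.

none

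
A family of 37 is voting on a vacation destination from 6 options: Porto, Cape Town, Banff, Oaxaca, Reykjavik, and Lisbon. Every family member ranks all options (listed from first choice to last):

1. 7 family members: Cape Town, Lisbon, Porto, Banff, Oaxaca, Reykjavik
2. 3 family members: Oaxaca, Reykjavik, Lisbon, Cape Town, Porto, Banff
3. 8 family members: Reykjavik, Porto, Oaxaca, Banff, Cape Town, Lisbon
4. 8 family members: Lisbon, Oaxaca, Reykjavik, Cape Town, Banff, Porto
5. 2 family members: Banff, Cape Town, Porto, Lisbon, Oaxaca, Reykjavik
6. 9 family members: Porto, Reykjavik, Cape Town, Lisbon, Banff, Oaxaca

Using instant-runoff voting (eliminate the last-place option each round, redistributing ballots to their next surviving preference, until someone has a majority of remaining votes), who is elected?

Reykjavik

Round 1: Porto 9, Cape Town 7, Banff 2, Oaxaca 3, Reykjavik 8, Lisbon 8. Eliminate Banff.
Round 2: Porto 9, Cape Town 9, Oaxaca 3, Reykjavik 8, Lisbon 8. Eliminate Oaxaca.
Round 3: Porto 9, Cape Town 9, Reykjavik 11, Lisbon 8. Eliminate Lisbon.
Round 4: Porto 9, Cape Town 9, Reykjavik 19. Reykjavik has a majority.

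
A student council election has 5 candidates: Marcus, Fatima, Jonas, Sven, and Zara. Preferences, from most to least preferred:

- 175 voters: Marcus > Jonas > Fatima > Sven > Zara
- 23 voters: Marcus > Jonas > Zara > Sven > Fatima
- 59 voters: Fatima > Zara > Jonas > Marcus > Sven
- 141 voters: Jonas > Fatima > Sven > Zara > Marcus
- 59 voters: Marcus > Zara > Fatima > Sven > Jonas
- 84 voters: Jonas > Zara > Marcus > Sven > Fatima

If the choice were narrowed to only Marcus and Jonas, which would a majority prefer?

Jonas

Voters preferring Marcus to Jonas: 257; preferring Jonas to Marcus: 284.
Jonas wins the head-to-head.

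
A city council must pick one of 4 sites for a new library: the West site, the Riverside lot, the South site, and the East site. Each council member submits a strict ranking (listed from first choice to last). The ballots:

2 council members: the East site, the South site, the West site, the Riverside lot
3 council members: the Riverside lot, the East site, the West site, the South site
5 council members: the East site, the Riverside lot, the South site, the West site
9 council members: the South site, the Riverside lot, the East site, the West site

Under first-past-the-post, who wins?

First-place votes: the West site 0, the Riverside lot 3, the South site 9, the East site 7.
the South site has the most first-place votes.

the South site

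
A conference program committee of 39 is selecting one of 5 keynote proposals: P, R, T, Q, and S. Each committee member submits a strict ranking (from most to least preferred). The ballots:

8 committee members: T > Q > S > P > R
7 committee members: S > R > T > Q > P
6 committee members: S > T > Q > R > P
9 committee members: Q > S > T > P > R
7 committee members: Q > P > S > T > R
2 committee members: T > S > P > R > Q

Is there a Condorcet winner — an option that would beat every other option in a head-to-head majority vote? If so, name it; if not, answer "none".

none

Checking pairwise contests:
T beats P 32–7.
P beats R 26–13.
S beats T 29–10.
T beats Q 23–16.
Q beats S 24–15.
Every option loses at least one head-to-head, so there is no Condorcet winner.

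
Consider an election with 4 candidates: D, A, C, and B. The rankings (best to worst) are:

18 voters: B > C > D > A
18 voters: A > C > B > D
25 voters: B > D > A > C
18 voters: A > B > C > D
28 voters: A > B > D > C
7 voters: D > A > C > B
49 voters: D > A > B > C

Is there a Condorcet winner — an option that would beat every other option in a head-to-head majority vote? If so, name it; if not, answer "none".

Checking pairwise contests:
B beats D 107–56.
D beats A 99–64.
D beats C 109–54.
A beats B 120–43.
Every option loses at least one head-to-head, so there is no Condorcet winner.

none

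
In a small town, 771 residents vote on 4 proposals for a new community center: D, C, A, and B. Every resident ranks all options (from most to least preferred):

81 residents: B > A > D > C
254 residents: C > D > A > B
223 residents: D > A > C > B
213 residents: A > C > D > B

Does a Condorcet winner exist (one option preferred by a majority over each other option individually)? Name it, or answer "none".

none

Checking pairwise contests:
C beats D 467–304.
A beats C 517–254.
D beats A 477–294.
D beats B 690–81.
Every option loses at least one head-to-head, so there is no Condorcet winner.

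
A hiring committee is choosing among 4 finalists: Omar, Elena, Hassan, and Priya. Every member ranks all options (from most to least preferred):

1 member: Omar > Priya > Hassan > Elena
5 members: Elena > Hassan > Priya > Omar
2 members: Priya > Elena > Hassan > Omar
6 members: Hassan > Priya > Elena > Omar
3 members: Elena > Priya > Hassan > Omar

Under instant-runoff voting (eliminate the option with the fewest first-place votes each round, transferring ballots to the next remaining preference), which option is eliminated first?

Omar

Round 1: Omar 1, Elena 8, Hassan 6, Priya 2. Eliminate Omar.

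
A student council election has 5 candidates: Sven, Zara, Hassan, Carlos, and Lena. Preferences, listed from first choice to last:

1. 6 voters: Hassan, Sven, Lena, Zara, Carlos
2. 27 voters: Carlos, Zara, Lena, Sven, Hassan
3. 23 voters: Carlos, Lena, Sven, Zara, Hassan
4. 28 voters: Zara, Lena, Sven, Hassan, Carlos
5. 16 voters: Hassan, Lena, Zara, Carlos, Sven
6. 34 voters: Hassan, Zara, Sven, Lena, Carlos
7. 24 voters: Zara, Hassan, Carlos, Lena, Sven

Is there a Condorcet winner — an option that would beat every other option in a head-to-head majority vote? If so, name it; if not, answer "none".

Zara

Zara vs Sven: 129–29 for Zara.
Zara vs Hassan: 102–56 for Zara.
Zara vs Carlos: 108–50 for Zara.
Zara vs Lena: 113–45 for Zara.
Zara beats every other option head-to-head.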